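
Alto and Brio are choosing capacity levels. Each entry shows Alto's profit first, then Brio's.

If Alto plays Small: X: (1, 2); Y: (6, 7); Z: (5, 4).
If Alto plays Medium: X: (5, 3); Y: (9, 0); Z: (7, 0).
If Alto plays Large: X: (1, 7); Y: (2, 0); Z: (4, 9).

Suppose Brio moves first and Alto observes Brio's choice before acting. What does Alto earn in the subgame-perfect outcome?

5

Work backward from Alto's decision.
- X: BR = Medium, leader payoff 3.
- Y: BR = Medium, leader payoff 0.
- Z: BR = Medium, leader payoff 0.
Brio's induced payoffs are 3, 0, 0, so Brio commits to X. Subgame-perfect outcome: (Medium, X) with payoffs (5, 3).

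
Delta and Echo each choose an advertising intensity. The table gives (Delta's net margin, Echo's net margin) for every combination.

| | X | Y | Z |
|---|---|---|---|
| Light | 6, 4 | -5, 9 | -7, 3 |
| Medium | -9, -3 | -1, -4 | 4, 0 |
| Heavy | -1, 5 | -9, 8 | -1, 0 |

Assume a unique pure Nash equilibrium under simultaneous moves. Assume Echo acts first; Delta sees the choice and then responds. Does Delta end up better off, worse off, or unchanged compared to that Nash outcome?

better off

Work backward from Delta's decision.
- X → Delta plays Light (best of 6, -9, -1); Echo gets 4.
- Y → Delta plays Medium (best of -5, -1, -9); Echo gets -4.
- Z → Delta plays Medium (best of -7, 4, -1); Echo gets 0.
Echo's induced payoffs are 4, -4, 0, so Echo commits to X. Subgame-perfect outcome: (Light, X) with payoffs (6, 4).
Now find the simultaneous Nash equilibrium.
Delta's best replies: X→Light; Y→Medium; Z→Medium.
Echo's best replies: Light→Y; Medium→Z; Heavy→Y.
Only (Medium, Z) has each player best-responding; Nash payoffs (4, 0).
Delta earns 6 sequentially versus 4 at the Nash outcome: better off.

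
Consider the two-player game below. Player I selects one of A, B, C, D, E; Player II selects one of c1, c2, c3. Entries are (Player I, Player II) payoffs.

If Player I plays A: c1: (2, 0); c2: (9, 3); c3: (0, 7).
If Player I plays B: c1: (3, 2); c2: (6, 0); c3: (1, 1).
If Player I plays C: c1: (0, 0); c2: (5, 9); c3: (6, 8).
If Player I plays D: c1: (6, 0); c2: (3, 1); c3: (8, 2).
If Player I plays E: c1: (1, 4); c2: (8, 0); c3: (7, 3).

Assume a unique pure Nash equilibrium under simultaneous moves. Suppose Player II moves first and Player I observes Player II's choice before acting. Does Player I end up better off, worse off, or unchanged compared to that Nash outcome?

better off

Work backward from Player I's decision.
- c1 → Player I plays D (best of 2, 3, 0, 6, 1); Player II gets 0.
- c2 → Player I plays A (best of 9, 6, 5, 3, 8); Player II gets 3.
- c3 → Player I plays D (best of 0, 1, 6, 8, 7); Player II gets 2.
Maximizing over 0, 3, 2, Player II chooses c2. Subgame-perfect outcome: (A, c2) with payoffs (9, 3).
Under simultaneous play:
Player I's best replies: c1→D; c2→A; c3→D.
Player II's best replies: A→c3; B→c1; C→c2; D→c3; E→c1.
Only (D, c3) has each player best-responding; Nash payoffs (8, 2).
Player I earns 9 sequentially versus 8 at the Nash outcome: better off.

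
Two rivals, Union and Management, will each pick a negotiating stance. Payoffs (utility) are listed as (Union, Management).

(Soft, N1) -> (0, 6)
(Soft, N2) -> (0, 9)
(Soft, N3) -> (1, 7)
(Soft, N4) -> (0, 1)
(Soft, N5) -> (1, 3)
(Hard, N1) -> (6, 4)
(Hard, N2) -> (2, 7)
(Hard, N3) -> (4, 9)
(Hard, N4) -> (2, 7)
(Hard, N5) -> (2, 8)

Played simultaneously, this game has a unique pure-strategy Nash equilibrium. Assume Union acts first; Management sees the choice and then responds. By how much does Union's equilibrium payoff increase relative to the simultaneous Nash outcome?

0

Management best-responds to each possible Union move:
- Soft → Management plays N2 (best of 6, 9, 7, 1, 3); Union gets 0.
- Hard → Management plays N3 (best of 4, 7, 9, 7, 8); Union gets 4.
Maximizing over 0, 4, Union chooses Hard. Subgame-perfect outcome: (Hard, N3) with payoffs (4, 9).
Now find the simultaneous Nash equilibrium.
Union's best replies: N1→Hard; N2→Hard; N3→Hard; N4→Hard; N5→Hard.
Management's best replies: Soft→N2; Hard→N3.
The unique mutual best reply is (Hard, N3), giving (4, 9).
Union's commitment gain: 4 − 4 = 0.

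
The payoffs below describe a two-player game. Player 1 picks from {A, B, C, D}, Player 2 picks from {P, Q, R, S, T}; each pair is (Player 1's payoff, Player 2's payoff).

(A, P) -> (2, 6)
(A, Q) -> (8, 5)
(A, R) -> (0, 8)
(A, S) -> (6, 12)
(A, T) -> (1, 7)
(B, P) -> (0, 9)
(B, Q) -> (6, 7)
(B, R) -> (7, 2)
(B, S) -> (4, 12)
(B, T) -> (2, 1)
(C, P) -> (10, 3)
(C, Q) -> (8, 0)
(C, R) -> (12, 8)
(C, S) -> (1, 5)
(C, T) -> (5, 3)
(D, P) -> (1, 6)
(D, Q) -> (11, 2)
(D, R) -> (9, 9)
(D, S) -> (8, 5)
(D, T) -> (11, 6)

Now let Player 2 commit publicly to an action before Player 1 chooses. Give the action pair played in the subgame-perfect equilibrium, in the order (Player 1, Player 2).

(C, R)

Player 1 best-responds to each possible Player 2 move:
- P → Player 1 plays C (best of 2, 0, 10, 1); Player 2 gets 3.
- Q → Player 1 plays D (best of 8, 6, 8, 11); Player 2 gets 2.
- R → Player 1 plays C (best of 0, 7, 12, 9); Player 2 gets 8.
- S → Player 1 plays D (best of 6, 4, 1, 8); Player 2 gets 5.
- T → Player 1 plays D (best of 1, 2, 5, 11); Player 2 gets 6.
Maximizing over 3, 2, 8, 5, 6, Player 2 chooses R. Subgame-perfect outcome: (C, R) with payoffs (12, 8).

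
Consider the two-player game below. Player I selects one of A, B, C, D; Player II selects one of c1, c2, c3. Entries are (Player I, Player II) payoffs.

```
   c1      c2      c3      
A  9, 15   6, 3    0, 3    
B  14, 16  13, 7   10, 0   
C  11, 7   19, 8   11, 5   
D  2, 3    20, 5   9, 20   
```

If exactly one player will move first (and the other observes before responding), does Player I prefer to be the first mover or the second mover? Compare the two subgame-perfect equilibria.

If Player I leads: Player II's best replies are A→c1, B→c1, C→c2, D→c3; Player I's induced payoffs 9, 14, 19, 9; outcome (C, c2), payoffs (19, 8).
If Player II leads: Player I's best replies are c1→B, c2→D, c3→C; Player II's induced payoffs 16, 5, 5; outcome (B, c1), payoffs (14, 16).
Player I gets 19 moving first and 14 moving second, so Player I prefers to move first.

first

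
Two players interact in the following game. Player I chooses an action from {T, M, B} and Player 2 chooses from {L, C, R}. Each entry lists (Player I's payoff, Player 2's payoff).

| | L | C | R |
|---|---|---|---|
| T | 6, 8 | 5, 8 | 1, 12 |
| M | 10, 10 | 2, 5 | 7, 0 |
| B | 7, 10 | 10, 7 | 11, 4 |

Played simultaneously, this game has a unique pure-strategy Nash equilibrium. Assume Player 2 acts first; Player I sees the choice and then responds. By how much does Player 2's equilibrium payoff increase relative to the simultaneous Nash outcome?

Work backward from Player I's decision.
- L → Player I plays M (best of 6, 10, 7); Player 2 gets 10.
- C → Player I plays B (best of 5, 2, 10); Player 2 gets 7.
- R → Player I plays B (best of 1, 7, 11); Player 2 gets 4.
Player 2's induced payoffs are 10, 7, 4, so Player 2 commits to L. Subgame-perfect outcome: (M, L) with payoffs (10, 10).
Now find the simultaneous Nash equilibrium.
Player I's best replies: L→M; C→B; R→B.
Player 2's best replies: T→R; M→L; B→L.
The unique mutual best reply is (M, L), giving (10, 10).
Player 2's commitment gain: 10 − 10 = 0.

0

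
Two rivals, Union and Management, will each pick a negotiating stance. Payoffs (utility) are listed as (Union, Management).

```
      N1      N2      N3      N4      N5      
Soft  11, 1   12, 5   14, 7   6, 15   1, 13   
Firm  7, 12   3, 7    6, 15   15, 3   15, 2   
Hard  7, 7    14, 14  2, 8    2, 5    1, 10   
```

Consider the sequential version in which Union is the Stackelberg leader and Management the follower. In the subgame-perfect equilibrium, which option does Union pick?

Management best-responds to each possible Union move:
- Soft: Management compares 1, 5, 7, 15, 13 and picks N4; Union would get 6.
- Firm: Management compares 12, 7, 15, 3, 2 and picks N3; Union would get 6.
- Hard: Management compares 7, 14, 8, 5, 10 and picks N2; Union would get 14.
Maximizing over 6, 6, 14, Union chooses Hard. Subgame-perfect outcome: (Hard, N2) with payoffs (14, 14).

Hard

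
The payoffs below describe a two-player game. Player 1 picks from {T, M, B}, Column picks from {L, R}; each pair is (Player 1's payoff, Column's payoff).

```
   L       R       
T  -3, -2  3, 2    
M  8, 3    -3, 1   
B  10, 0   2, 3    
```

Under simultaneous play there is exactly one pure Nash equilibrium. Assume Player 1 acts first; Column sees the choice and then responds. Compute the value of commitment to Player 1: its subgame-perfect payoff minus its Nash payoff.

Column best-responds to each possible Player 1 move:
- T: BR = R, leader payoff 3.
- M: BR = L, leader payoff 8.
- B: BR = R, leader payoff 2.
Maximizing over 3, 8, 2, Player 1 chooses M. Subgame-perfect outcome: (M, L) with payoffs (8, 3).
Under simultaneous play:
Player 1's best replies: L→B; R→T.
Column's best replies: T→R; M→L; B→R.
Only (T, R) has each player best-responding; Nash payoffs (3, 2).
Player 1's commitment gain: 8 − 3 = 5.

5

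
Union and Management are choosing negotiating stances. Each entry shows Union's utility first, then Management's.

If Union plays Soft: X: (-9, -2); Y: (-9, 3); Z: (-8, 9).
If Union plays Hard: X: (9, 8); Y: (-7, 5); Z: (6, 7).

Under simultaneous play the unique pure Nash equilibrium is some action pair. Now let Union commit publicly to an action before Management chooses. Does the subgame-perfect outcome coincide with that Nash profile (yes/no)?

Management best-responds to each possible Union move:
- Soft: Management compares -2, 3, 9 and picks Z; Union would get -8.
- Hard: Management compares 8, 5, 7 and picks X; Union would get 9.
Maximizing over -8, 9, Union chooses Hard. Subgame-perfect outcome: (Hard, X) with payoffs (9, 8).
Now find the simultaneous Nash equilibrium.
Union's best replies: X→Hard; Y→Hard; Z→Hard.
Management's best replies: Soft→Z; Hard→X.
Only (Hard, X) has each player best-responding; Nash payoffs (9, 8).
Sequential outcome (Hard, X) coincides with the Nash profile (Hard, X).

yes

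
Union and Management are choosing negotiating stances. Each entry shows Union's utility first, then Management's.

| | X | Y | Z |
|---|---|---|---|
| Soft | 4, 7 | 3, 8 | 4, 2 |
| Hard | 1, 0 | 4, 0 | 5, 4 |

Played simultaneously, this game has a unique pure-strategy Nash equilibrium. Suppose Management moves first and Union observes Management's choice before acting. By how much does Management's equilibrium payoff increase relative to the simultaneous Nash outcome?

Union best-responds to each possible Management move:
- X: BR = Soft, leader payoff 7.
- Y: BR = Hard, leader payoff 0.
- Z: BR = Hard, leader payoff 4.
Maximizing over 7, 0, 4, Management chooses X. Subgame-perfect outcome: (Soft, X) with payoffs (4, 7).
Now find the simultaneous Nash equilibrium.
Union's best replies: X→Soft; Y→Hard; Z→Hard.
Management's best replies: Soft→Y; Hard→Z.
The unique mutual best reply is (Hard, Z), giving (5, 4).
Management's commitment gain: 7 − 4 = 3.

3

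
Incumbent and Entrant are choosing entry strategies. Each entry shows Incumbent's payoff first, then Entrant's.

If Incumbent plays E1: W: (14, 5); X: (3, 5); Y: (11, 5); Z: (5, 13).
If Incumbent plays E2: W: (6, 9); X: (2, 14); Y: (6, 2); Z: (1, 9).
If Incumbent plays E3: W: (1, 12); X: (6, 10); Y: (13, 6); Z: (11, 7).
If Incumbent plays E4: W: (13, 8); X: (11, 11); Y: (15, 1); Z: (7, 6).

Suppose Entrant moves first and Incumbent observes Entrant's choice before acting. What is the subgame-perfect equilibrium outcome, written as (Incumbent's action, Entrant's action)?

Solve by backward induction (Entrant leads).
- W: Incumbent compares 14, 6, 1, 13 and picks E1; Entrant would get 5.
- X: Incumbent compares 3, 2, 6, 11 and picks E4; Entrant would get 11.
- Y: Incumbent compares 11, 6, 13, 15 and picks E4; Entrant would get 1.
- Z: Incumbent compares 5, 1, 11, 7 and picks E3; Entrant would get 7.
Entrant's induced payoffs are 5, 11, 1, 7, so Entrant commits to X. Subgame-perfect outcome: (E4, X) with payoffs (11, 11).

(E4, X)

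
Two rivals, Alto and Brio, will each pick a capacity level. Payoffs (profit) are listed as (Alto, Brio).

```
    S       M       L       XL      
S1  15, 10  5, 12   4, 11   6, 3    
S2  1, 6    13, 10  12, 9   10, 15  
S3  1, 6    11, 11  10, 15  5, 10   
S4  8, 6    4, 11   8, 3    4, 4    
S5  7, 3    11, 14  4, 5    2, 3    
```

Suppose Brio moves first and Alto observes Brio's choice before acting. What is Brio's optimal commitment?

Alto best-responds to each possible Brio move:
- S → Alto plays S1 (best of 15, 1, 1, 8, 7); Brio gets 10.
- M → Alto plays S2 (best of 5, 13, 11, 4, 11); Brio gets 10.
- L → Alto plays S2 (best of 4, 12, 10, 8, 4); Brio gets 9.
- XL → Alto plays S2 (best of 6, 10, 5, 4, 2); Brio gets 15.
Brio's induced payoffs are 10, 10, 9, 15, so Brio commits to XL. Subgame-perfect outcome: (S2, XL) with payoffs (10, 15).

XL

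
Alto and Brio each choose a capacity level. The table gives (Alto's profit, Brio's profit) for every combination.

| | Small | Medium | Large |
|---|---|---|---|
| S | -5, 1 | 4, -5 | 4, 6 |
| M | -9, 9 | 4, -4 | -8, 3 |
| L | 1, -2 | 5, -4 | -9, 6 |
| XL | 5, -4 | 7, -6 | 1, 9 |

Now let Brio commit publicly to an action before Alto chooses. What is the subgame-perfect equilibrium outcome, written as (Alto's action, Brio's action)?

(S, Large)

Backward induction with Brio moving first.
- Small: BR = XL, leader payoff -4.
- Medium: BR = XL, leader payoff -6.
- Large: BR = S, leader payoff 6.
Maximizing over -4, -6, 6, Brio chooses Large. Subgame-perfect outcome: (S, Large) with payoffs (4, 6).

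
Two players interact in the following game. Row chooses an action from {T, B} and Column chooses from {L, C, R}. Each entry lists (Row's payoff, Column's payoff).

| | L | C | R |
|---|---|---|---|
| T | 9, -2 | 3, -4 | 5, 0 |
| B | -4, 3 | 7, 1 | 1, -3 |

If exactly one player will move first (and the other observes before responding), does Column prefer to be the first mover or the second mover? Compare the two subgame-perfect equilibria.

If Row leads: Column's best replies are T→R, B→L; Row's induced payoffs 5, -4; outcome (T, R), payoffs (5, 0).
If Column leads: Row's best replies are L→T, C→B, R→T; Column's induced payoffs -2, 1, 0; outcome (B, C), payoffs (7, 1).
Column gets 1 moving first and 0 moving second, so Column prefers to move first.

first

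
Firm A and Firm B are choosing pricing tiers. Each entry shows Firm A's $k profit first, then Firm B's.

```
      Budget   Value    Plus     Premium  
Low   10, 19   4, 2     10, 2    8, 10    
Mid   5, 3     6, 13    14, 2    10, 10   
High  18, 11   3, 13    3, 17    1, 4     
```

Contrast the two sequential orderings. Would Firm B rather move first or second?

second

If Firm A leads: Firm B's best replies are Low→Budget, Mid→Value, High→Plus; Firm A's induced payoffs 10, 6, 3; outcome (Low, Budget), payoffs (10, 19).
If Firm B leads: Firm A's best replies are Budget→High, Value→Mid, Plus→Mid, Premium→Mid; Firm B's induced payoffs 11, 13, 2, 10; outcome (Mid, Value), payoffs (6, 13).
Firm B gets 13 moving first and 19 moving second, so Firm B prefers to move second.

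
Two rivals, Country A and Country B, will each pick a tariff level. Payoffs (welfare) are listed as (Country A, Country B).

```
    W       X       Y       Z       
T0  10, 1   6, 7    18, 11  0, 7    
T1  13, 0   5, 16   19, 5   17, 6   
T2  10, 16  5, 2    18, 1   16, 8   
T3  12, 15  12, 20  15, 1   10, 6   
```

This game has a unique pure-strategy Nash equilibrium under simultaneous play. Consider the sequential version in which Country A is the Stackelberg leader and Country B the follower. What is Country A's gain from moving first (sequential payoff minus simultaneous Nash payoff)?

Work backward from Country B's decision.
- T0: Country B compares 1, 7, 11, 7 and picks Y; Country A would get 18.
- T1: Country B compares 0, 16, 5, 6 and picks X; Country A would get 5.
- T2: Country B compares 16, 2, 1, 8 and picks W; Country A would get 10.
- T3: Country B compares 15, 20, 1, 6 and picks X; Country A would get 12.
Maximizing over 18, 5, 10, 12, Country A chooses T0. Subgame-perfect outcome: (T0, Y) with payoffs (18, 11).
Now find the simultaneous Nash equilibrium.
Country A's best replies: W→T1; X→T3; Y→T1; Z→T1.
Country B's best replies: T0→Y; T1→X; T2→W; T3→X.
The unique mutual best reply is (T3, X), giving (12, 20).
Country A's commitment gain: 18 − 12 = 6.

6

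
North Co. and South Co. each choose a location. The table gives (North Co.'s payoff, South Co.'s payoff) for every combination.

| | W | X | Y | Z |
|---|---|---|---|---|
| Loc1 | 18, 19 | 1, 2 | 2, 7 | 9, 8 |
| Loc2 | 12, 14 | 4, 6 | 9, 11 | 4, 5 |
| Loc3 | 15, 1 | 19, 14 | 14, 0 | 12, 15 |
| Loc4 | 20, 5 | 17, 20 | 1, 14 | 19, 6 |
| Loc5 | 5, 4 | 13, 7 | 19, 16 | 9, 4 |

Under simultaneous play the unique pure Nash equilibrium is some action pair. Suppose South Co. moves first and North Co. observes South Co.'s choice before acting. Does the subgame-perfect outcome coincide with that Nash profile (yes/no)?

Solve by backward induction (South Co. leads).
- W: BR = Loc4, leader payoff 5.
- X: BR = Loc3, leader payoff 14.
- Y: BR = Loc5, leader payoff 16.
- Z: BR = Loc4, leader payoff 6.
South Co.'s induced payoffs are 5, 14, 16, 6, so South Co. commits to Y. Subgame-perfect outcome: (Loc5, Y) with payoffs (19, 16).
Now find the simultaneous Nash equilibrium.
North Co.'s best replies: W→Loc4; X→Loc3; Y→Loc5; Z→Loc4.
South Co.'s best replies: Loc1→W; Loc2→W; Loc3→Z; Loc4→X; Loc5→Y.
Only (Loc5, Y) has each player best-responding; Nash payoffs (19, 16).
Sequential outcome (Loc5, Y) coincides with the Nash profile (Loc5, Y).

yes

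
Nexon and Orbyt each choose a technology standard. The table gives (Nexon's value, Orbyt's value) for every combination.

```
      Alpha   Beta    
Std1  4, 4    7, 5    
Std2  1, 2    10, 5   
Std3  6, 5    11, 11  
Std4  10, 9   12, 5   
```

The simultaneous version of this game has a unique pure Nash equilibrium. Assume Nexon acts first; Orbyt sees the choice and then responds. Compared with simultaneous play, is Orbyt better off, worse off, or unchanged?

better off

Solve by backward induction (Nexon leads).
- Std1: BR = Beta, leader payoff 7.
- Std2: BR = Beta, leader payoff 10.
- Std3: BR = Beta, leader payoff 11.
- Std4: BR = Alpha, leader payoff 10.
Nexon's induced payoffs are 7, 10, 11, 10, so Nexon commits to Std3. Subgame-perfect outcome: (Std3, Beta) with payoffs (11, 11).
Under simultaneous play:
Nexon's best replies: Alpha→Std4; Beta→Std4.
Orbyt's best replies: Std1→Beta; Std2→Beta; Std3→Beta; Std4→Alpha.
The unique mutual best reply is (Std4, Alpha), giving (10, 9).
Orbyt earns 11 sequentially versus 9 at the Nash outcome: better off.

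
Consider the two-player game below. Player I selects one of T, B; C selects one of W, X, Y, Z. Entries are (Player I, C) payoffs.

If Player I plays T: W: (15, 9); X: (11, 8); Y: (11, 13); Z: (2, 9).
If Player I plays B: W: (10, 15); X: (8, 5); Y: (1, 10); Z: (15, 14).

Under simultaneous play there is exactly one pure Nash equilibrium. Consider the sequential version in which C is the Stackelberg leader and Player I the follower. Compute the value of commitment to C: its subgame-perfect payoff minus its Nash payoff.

Work backward from Player I's decision.
- W → Player I plays T (best of 15, 10); C gets 9.
- X → Player I plays T (best of 11, 8); C gets 8.
- Y → Player I plays T (best of 11, 1); C gets 13.
- Z → Player I plays B (best of 2, 15); C gets 14.
Among 9, 8, 13, 14, the best is 14 at Z. Subgame-perfect outcome: (B, Z) with payoffs (15, 14).
Under simultaneous play:
Player I's best replies: W→T; X→T; Y→T; Z→B.
C's best replies: T→Y; B→W.
Only (T, Y) has each player best-responding; Nash payoffs (11, 13).
C's commitment gain: 14 − 13 = 1.

1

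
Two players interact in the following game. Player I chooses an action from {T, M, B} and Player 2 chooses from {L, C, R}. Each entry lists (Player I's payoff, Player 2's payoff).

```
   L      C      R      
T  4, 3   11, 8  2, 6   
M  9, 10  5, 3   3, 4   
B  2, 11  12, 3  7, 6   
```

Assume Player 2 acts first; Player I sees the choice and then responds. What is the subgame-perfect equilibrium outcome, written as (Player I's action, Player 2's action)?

(M, L)

Player I best-responds to each possible Player 2 move:
- L: Player I compares 4, 9, 2 and picks M; Player 2 would get 10.
- C: Player I compares 11, 5, 12 and picks B; Player 2 would get 3.
- R: Player I compares 2, 3, 7 and picks B; Player 2 would get 6.
Player 2's induced payoffs are 10, 3, 6, so Player 2 commits to L. Subgame-perfect outcome: (M, L) with payoffs (9, 10).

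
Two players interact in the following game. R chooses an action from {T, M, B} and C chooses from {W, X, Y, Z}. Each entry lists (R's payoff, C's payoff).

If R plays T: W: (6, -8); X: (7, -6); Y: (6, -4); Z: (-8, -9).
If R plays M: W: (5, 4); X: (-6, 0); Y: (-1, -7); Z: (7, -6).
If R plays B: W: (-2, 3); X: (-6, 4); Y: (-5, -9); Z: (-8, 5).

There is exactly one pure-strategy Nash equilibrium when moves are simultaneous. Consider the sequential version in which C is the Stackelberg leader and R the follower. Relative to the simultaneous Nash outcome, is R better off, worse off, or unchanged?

Work backward from R's decision.
- W: R compares 6, 5, -2 and picks T; C would get -8.
- X: R compares 7, -6, -6 and picks T; C would get -6.
- Y: R compares 6, -1, -5 and picks T; C would get -4.
- Z: R compares -8, 7, -8 and picks M; C would get -6.
Among -8, -6, -4, -6, the best is -4 at Y. Subgame-perfect outcome: (T, Y) with payoffs (6, -4).
Now find the simultaneous Nash equilibrium.
R's best replies: W→T; X→T; Y→T; Z→M.
C's best replies: T→Y; M→W; B→Z.
Only (T, Y) has each player best-responding; Nash payoffs (6, -4).
R earns 6 sequentially versus 6 at the Nash outcome: unchanged.

unchanged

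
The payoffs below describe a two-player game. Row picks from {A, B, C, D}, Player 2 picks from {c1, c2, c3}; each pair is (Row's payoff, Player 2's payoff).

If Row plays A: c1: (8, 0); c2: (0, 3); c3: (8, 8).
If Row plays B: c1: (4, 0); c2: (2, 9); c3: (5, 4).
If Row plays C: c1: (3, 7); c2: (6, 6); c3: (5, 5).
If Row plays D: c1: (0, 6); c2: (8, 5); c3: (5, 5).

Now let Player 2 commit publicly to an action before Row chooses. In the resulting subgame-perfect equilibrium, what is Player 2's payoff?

8

Row best-responds to each possible Player 2 move:
- c1: BR = A, leader payoff 0.
- c2: BR = D, leader payoff 5.
- c3: BR = A, leader payoff 8.
Player 2's induced payoffs are 0, 5, 8, so Player 2 commits to c3. Subgame-perfect outcome: (A, c3) with payoffs (8, 8).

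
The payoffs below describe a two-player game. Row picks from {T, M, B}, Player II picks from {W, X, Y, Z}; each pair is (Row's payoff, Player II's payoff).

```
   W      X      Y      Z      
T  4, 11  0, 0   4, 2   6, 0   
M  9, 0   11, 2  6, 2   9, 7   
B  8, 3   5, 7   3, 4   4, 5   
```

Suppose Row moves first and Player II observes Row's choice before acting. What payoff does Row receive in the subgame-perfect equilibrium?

9

Backward induction with Row moving first.
- T → Player II plays W (best of 11, 0, 2, 0); Row gets 4.
- M → Player II plays Z (best of 0, 2, 2, 7); Row gets 9.
- B → Player II plays X (best of 3, 7, 4, 5); Row gets 5.
Row's induced payoffs are 4, 9, 5, so Row commits to M. Subgame-perfect outcome: (M, Z) with payoffs (9, 7).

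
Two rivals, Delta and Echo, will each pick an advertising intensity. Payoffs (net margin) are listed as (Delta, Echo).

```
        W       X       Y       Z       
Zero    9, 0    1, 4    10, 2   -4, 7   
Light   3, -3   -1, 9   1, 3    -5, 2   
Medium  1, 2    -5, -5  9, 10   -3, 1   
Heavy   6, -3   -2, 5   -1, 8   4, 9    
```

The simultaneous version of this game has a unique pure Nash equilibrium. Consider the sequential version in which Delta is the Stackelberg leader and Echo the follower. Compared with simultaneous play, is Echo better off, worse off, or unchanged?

Work backward from Echo's decision.
- Zero: BR = Z, leader payoff -4.
- Light: BR = X, leader payoff -1.
- Medium: BR = Y, leader payoff 9.
- Heavy: BR = Z, leader payoff 4.
Maximizing over -4, -1, 9, 4, Delta chooses Medium. Subgame-perfect outcome: (Medium, Y) with payoffs (9, 10).
Now find the simultaneous Nash equilibrium.
Delta's best replies: W→Zero; X→Zero; Y→Zero; Z→Heavy.
Echo's best replies: Zero→Z; Light→X; Medium→Y; Heavy→Z.
The unique mutual best reply is (Heavy, Z), giving (4, 9).
Echo earns 10 sequentially versus 9 at the Nash outcome: better off.

better off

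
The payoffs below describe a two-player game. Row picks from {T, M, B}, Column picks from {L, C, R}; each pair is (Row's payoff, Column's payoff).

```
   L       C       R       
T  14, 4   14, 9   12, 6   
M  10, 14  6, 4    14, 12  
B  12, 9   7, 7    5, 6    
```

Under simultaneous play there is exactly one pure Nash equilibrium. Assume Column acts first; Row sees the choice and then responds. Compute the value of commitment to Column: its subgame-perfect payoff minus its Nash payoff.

Work backward from Row's decision.
- L → Row plays T (best of 14, 10, 12); Column gets 4.
- C → Row plays T (best of 14, 6, 7); Column gets 9.
- R → Row plays M (best of 12, 14, 5); Column gets 12.
Among 4, 9, 12, the best is 12 at R. Subgame-perfect outcome: (M, R) with payoffs (14, 12).
Under simultaneous play:
Row's best replies: L→T; C→T; R→M.
Column's best replies: T→C; M→L; B→L.
The unique mutual best reply is (T, C), giving (14, 9).
Column's commitment gain: 12 − 9 = 3.

3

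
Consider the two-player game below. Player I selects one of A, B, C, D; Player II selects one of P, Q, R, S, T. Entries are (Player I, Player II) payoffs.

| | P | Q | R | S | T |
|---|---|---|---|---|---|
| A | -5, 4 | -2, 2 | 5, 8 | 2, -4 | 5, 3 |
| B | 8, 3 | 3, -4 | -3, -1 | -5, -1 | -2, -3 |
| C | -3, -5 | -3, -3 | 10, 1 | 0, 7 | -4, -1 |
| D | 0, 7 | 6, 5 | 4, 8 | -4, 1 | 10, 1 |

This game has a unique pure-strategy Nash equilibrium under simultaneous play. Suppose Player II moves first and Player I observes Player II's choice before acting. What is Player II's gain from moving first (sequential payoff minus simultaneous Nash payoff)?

Work backward from Player I's decision.
- P → Player I plays B (best of -5, 8, -3, 0); Player II gets 3.
- Q → Player I plays D (best of -2, 3, -3, 6); Player II gets 5.
- R → Player I plays C (best of 5, -3, 10, 4); Player II gets 1.
- S → Player I plays A (best of 2, -5, 0, -4); Player II gets -4.
- T → Player I plays D (best of 5, -2, -4, 10); Player II gets 1.
Maximizing over 3, 5, 1, -4, 1, Player II chooses Q. Subgame-perfect outcome: (D, Q) with payoffs (6, 5).
Now find the simultaneous Nash equilibrium.
Player I's best replies: P→B; Q→D; R→C; S→A; T→D.
Player II's best replies: A→R; B→P; C→S; D→R.
The unique mutual best reply is (B, P), giving (8, 3).
Player II's commitment gain: 5 − 3 = 2.

2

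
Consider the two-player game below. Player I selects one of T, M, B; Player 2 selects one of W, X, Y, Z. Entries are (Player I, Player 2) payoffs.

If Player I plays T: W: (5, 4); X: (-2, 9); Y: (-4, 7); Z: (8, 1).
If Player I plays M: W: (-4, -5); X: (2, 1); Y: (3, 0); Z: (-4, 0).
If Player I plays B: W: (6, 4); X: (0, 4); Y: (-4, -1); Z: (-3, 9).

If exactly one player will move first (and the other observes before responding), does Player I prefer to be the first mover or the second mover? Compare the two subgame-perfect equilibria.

second

If Player I leads: Player 2's best replies are T→X, M→X, B→Z; Player I's induced payoffs -2, 2, -3; outcome (M, X), payoffs (2, 1).
If Player 2 leads: Player I's best replies are W→B, X→M, Y→M, Z→T; Player 2's induced payoffs 4, 1, 0, 1; outcome (B, W), payoffs (6, 4).
Player I gets 2 moving first and 6 moving second, so Player I prefers to move second.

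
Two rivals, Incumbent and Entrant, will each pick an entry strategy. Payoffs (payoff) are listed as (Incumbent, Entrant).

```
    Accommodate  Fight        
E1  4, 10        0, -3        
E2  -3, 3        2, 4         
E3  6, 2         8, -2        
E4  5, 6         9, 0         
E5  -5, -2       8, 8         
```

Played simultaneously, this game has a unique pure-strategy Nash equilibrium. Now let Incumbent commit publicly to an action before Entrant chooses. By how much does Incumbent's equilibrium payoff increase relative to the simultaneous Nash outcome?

2

Entrant best-responds to each possible Incumbent move:
- E1: Entrant compares 10, -3 and picks Accommodate; Incumbent would get 4.
- E2: Entrant compares 3, 4 and picks Fight; Incumbent would get 2.
- E3: Entrant compares 2, -2 and picks Accommodate; Incumbent would get 6.
- E4: Entrant compares 6, 0 and picks Accommodate; Incumbent would get 5.
- E5: Entrant compares -2, 8 and picks Fight; Incumbent would get 8.
Among 4, 2, 6, 5, 8, the best is 8 at E5. Subgame-perfect outcome: (E5, Fight) with payoffs (8, 8).
Under simultaneous play:
Incumbent's best replies: Accommodate→E3; Fight→E4.
Entrant's best replies: E1→Accommodate; E2→Fight; E3→Accommodate; E4→Accommodate; E5→Fight.
Only (E3, Accommodate) has each player best-responding; Nash payoffs (6, 2).
Incumbent's commitment gain: 8 − 6 = 2.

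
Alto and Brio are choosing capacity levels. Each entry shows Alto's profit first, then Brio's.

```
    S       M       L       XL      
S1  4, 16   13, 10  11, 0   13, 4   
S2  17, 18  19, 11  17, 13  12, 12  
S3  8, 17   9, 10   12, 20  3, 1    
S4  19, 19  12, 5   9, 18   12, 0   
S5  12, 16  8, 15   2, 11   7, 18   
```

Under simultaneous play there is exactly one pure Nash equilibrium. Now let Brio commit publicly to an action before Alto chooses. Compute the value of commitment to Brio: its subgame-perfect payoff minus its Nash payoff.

Solve by backward induction (Brio leads).
- S: BR = S4, leader payoff 19.
- M: BR = S2, leader payoff 11.
- L: BR = S2, leader payoff 13.
- XL: BR = S1, leader payoff 4.
Among 19, 11, 13, 4, the best is 19 at S. Subgame-perfect outcome: (S4, S) with payoffs (19, 19).
Now find the simultaneous Nash equilibrium.
Alto's best replies: S→S4; M→S2; L→S2; XL→S1.
Brio's best replies: S1→S; S2→S; S3→L; S4→S; S5→XL.
Only (S4, S) has each player best-responding; Nash payoffs (19, 19).
Brio's commitment gain: 19 − 19 = 0.

0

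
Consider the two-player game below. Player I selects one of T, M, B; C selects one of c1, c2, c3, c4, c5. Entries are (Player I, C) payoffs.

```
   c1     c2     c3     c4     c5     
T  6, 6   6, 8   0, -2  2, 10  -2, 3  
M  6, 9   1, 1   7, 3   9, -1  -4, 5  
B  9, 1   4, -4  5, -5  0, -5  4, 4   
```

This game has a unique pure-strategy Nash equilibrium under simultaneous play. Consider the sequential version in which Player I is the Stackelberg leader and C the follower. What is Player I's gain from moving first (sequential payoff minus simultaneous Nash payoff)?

Backward induction with Player I moving first.
- T → C plays c4 (best of 6, 8, -2, 10, 3); Player I gets 2.
- M → C plays c1 (best of 9, 1, 3, -1, 5); Player I gets 6.
- B → C plays c5 (best of 1, -4, -5, -5, 4); Player I gets 4.
Maximizing over 2, 6, 4, Player I chooses M. Subgame-perfect outcome: (M, c1) with payoffs (6, 9).
For the simultaneous game, intersect best replies.
Player I's best replies: c1→B; c2→T; c3→M; c4→M; c5→B.
C's best replies: T→c4; M→c1; B→c5.
Only (B, c5) has each player best-responding; Nash payoffs (4, 4).
Player I's commitment gain: 6 − 4 = 2.

2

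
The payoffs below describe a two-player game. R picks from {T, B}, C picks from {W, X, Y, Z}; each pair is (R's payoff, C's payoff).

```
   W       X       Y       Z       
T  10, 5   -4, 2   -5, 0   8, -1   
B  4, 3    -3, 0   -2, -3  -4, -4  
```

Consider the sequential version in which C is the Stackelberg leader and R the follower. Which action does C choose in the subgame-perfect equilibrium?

Backward induction with C moving first.
- W: R compares 10, 4 and picks T; C would get 5.
- X: R compares -4, -3 and picks B; C would get 0.
- Y: R compares -5, -2 and picks B; C would get -3.
- Z: R compares 8, -4 and picks T; C would get -1.
Among 5, 0, -3, -1, the best is 5 at W. Subgame-perfect outcome: (T, W) with payoffs (10, 5).

W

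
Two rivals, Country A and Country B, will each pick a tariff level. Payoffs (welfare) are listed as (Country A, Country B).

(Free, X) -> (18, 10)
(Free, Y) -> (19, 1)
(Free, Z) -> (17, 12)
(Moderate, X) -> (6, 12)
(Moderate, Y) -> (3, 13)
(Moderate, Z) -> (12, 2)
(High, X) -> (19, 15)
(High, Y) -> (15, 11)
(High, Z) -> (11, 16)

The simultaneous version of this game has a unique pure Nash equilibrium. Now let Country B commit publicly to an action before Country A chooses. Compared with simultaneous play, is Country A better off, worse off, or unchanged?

Country A best-responds to each possible Country B move:
- X → Country A plays High (best of 18, 6, 19); Country B gets 15.
- Y → Country A plays Free (best of 19, 3, 15); Country B gets 1.
- Z → Country A plays Free (best of 17, 12, 11); Country B gets 12.
Country B's induced payoffs are 15, 1, 12, so Country B commits to X. Subgame-perfect outcome: (High, X) with payoffs (19, 15).
Now find the simultaneous Nash equilibrium.
Country A's best replies: X→High; Y→Free; Z→Free.
Country B's best replies: Free→Z; Moderate→Y; High→Z.
Only (Free, Z) has each player best-responding; Nash payoffs (17, 12).
Country A earns 19 sequentially versus 17 at the Nash outcome: better off.

better off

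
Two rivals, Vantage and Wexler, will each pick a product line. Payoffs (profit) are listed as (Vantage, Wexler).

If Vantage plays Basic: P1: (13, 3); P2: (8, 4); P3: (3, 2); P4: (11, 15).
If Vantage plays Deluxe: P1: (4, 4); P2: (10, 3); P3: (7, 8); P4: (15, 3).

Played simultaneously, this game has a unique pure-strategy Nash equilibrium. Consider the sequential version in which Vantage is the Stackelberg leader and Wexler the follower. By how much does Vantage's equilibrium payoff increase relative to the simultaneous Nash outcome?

Backward induction with Vantage moving first.
- Basic → Wexler plays P4 (best of 3, 4, 2, 15); Vantage gets 11.
- Deluxe → Wexler plays P3 (best of 4, 3, 8, 3); Vantage gets 7.
Among 11, 7, the best is 11 at Basic. Subgame-perfect outcome: (Basic, P4) with payoffs (11, 15).
Now find the simultaneous Nash equilibrium.
Vantage's best replies: P1→Basic; P2→Deluxe; P3→Deluxe; P4→Deluxe.
Wexler's best replies: Basic→P4; Deluxe→P3.
Only (Deluxe, P3) has each player best-responding; Nash payoffs (7, 8).
Vantage's commitment gain: 11 − 7 = 4.

4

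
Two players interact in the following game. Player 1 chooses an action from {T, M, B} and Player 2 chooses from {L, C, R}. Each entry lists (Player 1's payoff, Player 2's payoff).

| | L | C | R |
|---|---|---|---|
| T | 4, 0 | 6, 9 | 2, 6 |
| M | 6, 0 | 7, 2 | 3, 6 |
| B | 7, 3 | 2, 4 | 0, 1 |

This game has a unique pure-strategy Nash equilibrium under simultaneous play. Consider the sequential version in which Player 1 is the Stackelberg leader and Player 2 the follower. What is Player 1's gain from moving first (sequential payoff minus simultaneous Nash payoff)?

Work backward from Player 2's decision.
- T: Player 2 compares 0, 9, 6 and picks C; Player 1 would get 6.
- M: Player 2 compares 0, 2, 6 and picks R; Player 1 would get 3.
- B: Player 2 compares 3, 4, 1 and picks C; Player 1 would get 2.
Player 1's induced payoffs are 6, 3, 2, so Player 1 commits to T. Subgame-perfect outcome: (T, C) with payoffs (6, 9).
For the simultaneous game, intersect best replies.
Player 1's best replies: L→B; C→M; R→M.
Player 2's best replies: T→C; M→R; B→C.
The unique mutual best reply is (M, R), giving (3, 6).
Player 1's commitment gain: 6 − 3 = 3.

3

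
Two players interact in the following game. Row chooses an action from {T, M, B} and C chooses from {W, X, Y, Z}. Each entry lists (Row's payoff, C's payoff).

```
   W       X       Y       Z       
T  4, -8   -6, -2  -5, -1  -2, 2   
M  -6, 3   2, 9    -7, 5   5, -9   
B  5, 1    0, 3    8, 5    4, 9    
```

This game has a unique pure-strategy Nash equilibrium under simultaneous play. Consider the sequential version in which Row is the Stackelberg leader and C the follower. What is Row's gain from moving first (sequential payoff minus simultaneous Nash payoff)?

C best-responds to each possible Row move:
- T: BR = Z, leader payoff -2.
- M: BR = X, leader payoff 2.
- B: BR = Z, leader payoff 4.
Among -2, 2, 4, the best is 4 at B. Subgame-perfect outcome: (B, Z) with payoffs (4, 9).
Now find the simultaneous Nash equilibrium.
Row's best replies: W→B; X→M; Y→B; Z→M.
C's best replies: T→Z; M→X; B→Z.
Only (M, X) has each player best-responding; Nash payoffs (2, 9).
Row's commitment gain: 4 − 2 = 2.

2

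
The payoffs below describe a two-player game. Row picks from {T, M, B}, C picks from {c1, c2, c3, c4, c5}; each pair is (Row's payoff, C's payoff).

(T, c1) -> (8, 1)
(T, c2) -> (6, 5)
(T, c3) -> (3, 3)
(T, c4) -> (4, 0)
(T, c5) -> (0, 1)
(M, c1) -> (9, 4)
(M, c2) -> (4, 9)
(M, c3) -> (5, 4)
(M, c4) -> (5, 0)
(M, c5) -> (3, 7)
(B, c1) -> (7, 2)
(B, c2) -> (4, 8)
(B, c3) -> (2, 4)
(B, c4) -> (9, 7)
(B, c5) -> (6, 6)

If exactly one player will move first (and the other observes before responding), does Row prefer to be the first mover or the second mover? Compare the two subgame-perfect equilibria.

second

If Row leads: C's best replies are T→c2, M→c2, B→c2; Row's induced payoffs 6, 4, 4; outcome (T, c2), payoffs (6, 5).
If C leads: Row's best replies are c1→M, c2→T, c3→M, c4→B, c5→B; C's induced payoffs 4, 5, 4, 7, 6; outcome (B, c4), payoffs (9, 7).
Row gets 6 moving first and 9 moving second, so Row prefers to move second.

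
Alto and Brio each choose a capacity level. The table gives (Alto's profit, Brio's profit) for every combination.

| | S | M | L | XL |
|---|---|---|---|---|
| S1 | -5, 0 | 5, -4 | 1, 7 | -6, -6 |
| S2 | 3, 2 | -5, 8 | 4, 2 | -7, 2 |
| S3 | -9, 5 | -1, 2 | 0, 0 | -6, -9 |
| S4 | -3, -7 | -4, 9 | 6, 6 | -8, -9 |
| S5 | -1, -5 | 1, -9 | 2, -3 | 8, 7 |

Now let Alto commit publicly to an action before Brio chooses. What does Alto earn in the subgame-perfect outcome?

8

Work backward from Brio's decision.
- S1: Brio compares 0, -4, 7, -6 and picks L; Alto would get 1.
- S2: Brio compares 2, 8, 2, 2 and picks M; Alto would get -5.
- S3: Brio compares 5, 2, 0, -9 and picks S; Alto would get -9.
- S4: Brio compares -7, 9, 6, -9 and picks M; Alto would get -4.
- S5: Brio compares -5, -9, -3, 7 and picks XL; Alto would get 8.
Alto's induced payoffs are 1, -5, -9, -4, 8, so Alto commits to S5. Subgame-perfect outcome: (S5, XL) with payoffs (8, 7).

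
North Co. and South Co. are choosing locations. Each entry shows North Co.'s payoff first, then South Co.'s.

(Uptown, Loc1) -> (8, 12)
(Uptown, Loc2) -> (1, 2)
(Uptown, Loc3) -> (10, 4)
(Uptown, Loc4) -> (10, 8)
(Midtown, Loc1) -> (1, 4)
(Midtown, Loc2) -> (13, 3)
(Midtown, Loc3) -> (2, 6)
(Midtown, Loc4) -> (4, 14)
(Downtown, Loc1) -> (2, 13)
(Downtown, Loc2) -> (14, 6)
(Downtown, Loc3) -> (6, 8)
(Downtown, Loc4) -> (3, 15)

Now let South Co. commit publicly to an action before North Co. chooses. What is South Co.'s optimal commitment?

Loc1

Solve by backward induction (South Co. leads).
- Loc1: BR = Uptown, leader payoff 12.
- Loc2: BR = Downtown, leader payoff 6.
- Loc3: BR = Uptown, leader payoff 4.
- Loc4: BR = Uptown, leader payoff 8.
Maximizing over 12, 6, 4, 8, South Co. chooses Loc1. Subgame-perfect outcome: (Uptown, Loc1) with payoffs (8, 12).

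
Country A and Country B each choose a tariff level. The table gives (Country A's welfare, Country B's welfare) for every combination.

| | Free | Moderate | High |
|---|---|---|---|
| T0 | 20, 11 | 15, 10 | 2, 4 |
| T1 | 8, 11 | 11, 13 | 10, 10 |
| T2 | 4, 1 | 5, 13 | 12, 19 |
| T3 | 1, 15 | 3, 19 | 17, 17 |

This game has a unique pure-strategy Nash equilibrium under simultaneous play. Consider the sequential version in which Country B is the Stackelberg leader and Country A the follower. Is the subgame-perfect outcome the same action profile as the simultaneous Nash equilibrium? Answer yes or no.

Country A best-responds to each possible Country B move:
- Free: Country A compares 20, 8, 4, 1 and picks T0; Country B would get 11.
- Moderate: Country A compares 15, 11, 5, 3 and picks T0; Country B would get 10.
- High: Country A compares 2, 10, 12, 17 and picks T3; Country B would get 17.
Among 11, 10, 17, the best is 17 at High. Subgame-perfect outcome: (T3, High) with payoffs (17, 17).
Under simultaneous play:
Country A's best replies: Free→T0; Moderate→T0; High→T3.
Country B's best replies: T0→Free; T1→Moderate; T2→High; T3→Moderate.
The unique mutual best reply is (T0, Free), giving (20, 11).
Sequential outcome (T3, High) differs from the Nash profile (T0, Free).

no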